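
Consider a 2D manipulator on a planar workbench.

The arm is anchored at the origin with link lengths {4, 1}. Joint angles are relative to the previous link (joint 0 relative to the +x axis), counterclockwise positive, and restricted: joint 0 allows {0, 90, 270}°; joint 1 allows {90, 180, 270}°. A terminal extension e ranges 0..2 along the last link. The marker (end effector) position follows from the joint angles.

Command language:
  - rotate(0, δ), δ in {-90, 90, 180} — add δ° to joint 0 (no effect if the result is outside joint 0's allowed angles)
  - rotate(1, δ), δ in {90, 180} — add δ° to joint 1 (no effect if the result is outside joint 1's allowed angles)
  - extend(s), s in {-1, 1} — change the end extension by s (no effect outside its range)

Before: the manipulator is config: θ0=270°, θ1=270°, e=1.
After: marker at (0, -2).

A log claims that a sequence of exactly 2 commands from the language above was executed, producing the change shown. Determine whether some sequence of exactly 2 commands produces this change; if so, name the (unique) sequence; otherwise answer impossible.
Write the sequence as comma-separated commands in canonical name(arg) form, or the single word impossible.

key: order matters: swapping rotate(1, 180) and rotate(1, 90) lands elsewhere
from: config: θ0=270°, θ1=270°, e=1
step 1 (rotate(1, 180)): config: θ0=270°, θ1=90°, e=1
step 2 (rotate(1, 90)): config: θ0=270°, θ1=180°, e=1
uniquely the one of 49 2-step routes that fits.

rotate(1, 180), rotate(1, 90)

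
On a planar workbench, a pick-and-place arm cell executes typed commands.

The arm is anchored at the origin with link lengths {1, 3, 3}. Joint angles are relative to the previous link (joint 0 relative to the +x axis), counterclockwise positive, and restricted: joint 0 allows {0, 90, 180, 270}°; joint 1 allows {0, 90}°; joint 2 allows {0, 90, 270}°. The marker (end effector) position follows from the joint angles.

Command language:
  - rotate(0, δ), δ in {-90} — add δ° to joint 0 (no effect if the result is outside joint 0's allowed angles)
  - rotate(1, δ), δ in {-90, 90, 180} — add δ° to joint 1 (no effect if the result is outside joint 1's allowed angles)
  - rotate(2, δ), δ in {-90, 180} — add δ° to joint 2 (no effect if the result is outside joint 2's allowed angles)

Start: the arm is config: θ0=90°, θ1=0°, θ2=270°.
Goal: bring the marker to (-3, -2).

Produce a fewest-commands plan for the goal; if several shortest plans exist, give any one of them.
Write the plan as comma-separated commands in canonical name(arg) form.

begin: config: θ0=90°, θ1=0°, θ2=270°
1. rotate(1, 90) → config: θ0=90°, θ1=90°, θ2=270°
2. rotate(2, 180) → config: θ0=90°, θ1=90°, θ2=90°
shorter routes all fall short; 2 is best.

rotate(1, 90), rotate(2, 180)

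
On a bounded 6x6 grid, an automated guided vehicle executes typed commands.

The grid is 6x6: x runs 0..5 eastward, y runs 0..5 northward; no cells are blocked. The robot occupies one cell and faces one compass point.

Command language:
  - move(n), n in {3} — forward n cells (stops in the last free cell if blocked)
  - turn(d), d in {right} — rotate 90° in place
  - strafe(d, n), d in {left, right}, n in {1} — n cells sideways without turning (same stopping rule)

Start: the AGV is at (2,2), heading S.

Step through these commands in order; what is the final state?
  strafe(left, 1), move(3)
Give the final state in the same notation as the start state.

at (3,0), heading S

from: at (2,2), heading S
step 1 (strafe(left, 1)): at (3,2), heading S
step 2 (move(3)): at (3,0), heading S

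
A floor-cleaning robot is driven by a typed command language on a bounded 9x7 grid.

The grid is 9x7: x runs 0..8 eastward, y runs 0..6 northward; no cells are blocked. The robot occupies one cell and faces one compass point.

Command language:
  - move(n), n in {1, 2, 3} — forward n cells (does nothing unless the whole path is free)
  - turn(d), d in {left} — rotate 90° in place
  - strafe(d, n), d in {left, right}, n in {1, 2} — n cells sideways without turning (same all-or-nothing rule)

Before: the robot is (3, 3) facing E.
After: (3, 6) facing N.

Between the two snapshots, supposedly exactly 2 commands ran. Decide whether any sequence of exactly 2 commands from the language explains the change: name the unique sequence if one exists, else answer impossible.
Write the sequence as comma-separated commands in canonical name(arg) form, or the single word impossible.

key: cell and facing (now N) both changed — the 2 commands mix motion and turning
begin: (3, 3) facing E
1. turn(left) → (3, 3) facing N
2. move(3) → (3, 6) facing N
uniquely the one of 64 2-step routes that fits.

turn(left), move(3)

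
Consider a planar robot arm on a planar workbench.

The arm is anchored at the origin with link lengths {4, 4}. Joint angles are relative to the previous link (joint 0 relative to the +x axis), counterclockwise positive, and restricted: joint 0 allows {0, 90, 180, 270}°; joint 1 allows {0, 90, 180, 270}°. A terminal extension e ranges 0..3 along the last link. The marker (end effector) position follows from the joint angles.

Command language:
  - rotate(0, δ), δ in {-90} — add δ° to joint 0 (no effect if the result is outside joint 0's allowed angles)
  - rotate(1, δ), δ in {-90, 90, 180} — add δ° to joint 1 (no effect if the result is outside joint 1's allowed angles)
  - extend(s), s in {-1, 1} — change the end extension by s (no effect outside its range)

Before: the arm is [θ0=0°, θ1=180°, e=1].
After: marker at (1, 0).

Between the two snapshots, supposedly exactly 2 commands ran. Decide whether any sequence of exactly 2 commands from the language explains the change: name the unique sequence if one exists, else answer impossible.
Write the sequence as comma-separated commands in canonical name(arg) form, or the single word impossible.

initial: [θ0=0°, θ1=180°, e=1]
t=1 rotate(0, -90) ⇒ [θ0=270°, θ1=180°, e=1]
t=2 rotate(0, -90) ⇒ [θ0=180°, θ1=180°, e=1]
uniquely the one of 36 2-step routes that fits.

rotate(0, -90), rotate(0, -90)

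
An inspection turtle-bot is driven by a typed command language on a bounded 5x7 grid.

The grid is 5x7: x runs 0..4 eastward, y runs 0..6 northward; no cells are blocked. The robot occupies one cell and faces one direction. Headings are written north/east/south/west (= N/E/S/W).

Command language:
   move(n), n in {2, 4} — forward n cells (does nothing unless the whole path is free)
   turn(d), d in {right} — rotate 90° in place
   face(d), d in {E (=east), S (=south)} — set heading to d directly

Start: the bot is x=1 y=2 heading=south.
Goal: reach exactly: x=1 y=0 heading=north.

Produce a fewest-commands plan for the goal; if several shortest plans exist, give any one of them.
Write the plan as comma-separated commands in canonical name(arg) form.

move(2), turn(right), turn(right)

start: x=1 y=2 heading=south
1. move(2) → x=1 y=0 heading=south
2. turn(right) → x=1 y=0 heading=west
3. turn(right) → x=1 y=0 heading=north
no 2-step plan works, so 3 is optimal.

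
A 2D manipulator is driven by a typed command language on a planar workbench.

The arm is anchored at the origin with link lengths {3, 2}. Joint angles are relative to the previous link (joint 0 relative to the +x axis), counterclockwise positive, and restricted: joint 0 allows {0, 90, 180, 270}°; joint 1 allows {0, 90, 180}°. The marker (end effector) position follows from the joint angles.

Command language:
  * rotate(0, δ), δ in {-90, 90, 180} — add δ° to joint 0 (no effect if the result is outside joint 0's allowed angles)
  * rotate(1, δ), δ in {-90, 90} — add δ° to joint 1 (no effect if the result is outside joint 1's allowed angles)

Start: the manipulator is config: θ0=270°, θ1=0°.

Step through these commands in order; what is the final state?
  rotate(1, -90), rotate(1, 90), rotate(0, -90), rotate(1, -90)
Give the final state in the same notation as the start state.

config: θ0=180°, θ1=0°

initial: config: θ0=270°, θ1=0°
[1] after rotate(1, -90): config: θ0=270°, θ1=0°
[2] after rotate(1, 90): config: θ0=270°, θ1=90°
[3] after rotate(0, -90): config: θ0=180°, θ1=90°
[4] after rotate(1, -90): config: θ0=180°, θ1=0°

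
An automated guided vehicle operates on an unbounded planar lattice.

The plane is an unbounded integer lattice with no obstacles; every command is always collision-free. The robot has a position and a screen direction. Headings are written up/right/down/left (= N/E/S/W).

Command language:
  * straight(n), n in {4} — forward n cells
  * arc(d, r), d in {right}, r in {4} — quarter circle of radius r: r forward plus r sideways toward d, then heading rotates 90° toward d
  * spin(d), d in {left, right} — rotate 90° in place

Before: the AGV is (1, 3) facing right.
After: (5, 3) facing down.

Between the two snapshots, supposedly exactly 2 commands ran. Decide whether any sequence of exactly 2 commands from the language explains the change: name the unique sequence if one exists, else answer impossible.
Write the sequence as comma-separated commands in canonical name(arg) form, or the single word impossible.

straight(4), spin(right)

key: running spin(right) before straight(4) would end elsewhere — order is forced
initial: (1, 3) facing right
1. straight(4) → (5, 3) facing right
2. spin(right) → (5, 3) facing down
all 16 alternatives checked — unique.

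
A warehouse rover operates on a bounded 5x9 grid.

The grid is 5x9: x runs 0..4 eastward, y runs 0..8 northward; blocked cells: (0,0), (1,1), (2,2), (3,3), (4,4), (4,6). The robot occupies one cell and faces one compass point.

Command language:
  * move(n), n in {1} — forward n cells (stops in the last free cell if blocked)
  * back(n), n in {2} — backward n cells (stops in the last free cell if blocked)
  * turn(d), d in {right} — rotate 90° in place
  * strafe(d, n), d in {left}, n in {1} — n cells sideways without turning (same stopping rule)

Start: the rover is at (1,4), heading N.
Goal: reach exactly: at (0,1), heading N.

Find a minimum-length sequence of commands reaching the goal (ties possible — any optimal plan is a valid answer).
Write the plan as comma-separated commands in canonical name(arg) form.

start: at (1,4), heading N
t=1 back(2) ⇒ at (1,2), heading N
t=2 strafe(left, 1) ⇒ at (0,2), heading N
t=3 back(2) ⇒ at (0,1), heading N
shorter routes all fall short; 3 is best.

back(2), strafe(left, 1), back(2)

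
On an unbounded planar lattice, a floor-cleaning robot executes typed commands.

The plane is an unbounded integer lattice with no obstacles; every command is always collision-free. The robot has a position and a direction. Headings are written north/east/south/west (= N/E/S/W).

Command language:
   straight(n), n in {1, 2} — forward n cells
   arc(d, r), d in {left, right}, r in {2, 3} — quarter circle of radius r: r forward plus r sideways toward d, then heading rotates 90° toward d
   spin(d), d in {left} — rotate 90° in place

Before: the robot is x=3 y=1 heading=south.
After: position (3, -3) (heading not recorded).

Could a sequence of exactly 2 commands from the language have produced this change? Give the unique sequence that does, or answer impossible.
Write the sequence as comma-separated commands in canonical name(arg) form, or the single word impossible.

straight(2), straight(2)

begin: x=3 y=1 heading=south
1. straight(2) → x=3 y=-1 heading=south
2. straight(2) → x=3 y=-3 heading=south
all 49 alternatives checked — unique.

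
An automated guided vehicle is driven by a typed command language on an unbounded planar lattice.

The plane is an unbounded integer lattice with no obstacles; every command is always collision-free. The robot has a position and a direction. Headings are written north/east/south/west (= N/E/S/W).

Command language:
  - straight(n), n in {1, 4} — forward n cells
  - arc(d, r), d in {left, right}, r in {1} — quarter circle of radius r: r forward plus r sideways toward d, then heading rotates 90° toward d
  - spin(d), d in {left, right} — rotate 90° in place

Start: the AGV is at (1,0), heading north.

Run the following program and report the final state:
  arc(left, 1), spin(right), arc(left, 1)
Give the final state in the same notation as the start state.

at (-1,2), heading west

begin: at (1,0), heading north
[1] after arc(left, 1): at (0,1), heading west
[2] after spin(right): at (0,1), heading north
[3] after arc(left, 1): at (-1,2), heading west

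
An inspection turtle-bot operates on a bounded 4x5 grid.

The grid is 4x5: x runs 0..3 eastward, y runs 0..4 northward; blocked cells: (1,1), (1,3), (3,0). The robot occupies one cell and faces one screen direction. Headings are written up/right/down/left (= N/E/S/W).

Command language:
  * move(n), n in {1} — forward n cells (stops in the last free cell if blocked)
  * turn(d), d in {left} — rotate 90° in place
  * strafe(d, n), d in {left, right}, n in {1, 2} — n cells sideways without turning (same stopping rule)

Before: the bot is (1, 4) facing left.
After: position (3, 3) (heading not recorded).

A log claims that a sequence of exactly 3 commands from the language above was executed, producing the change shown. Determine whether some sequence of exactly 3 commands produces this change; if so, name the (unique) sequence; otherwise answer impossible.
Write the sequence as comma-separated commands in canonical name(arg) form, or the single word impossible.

key: order matters: swapping turn(left) and move(1) lands elsewhere
initial: (1, 4) facing left
t=1 turn(left) ⇒ (1, 4) facing down
t=2 strafe(left, 2) ⇒ (3, 4) facing down
t=3 move(1) ⇒ (3, 3) facing down
no rival 3-sequence matches.

turn(left), strafe(left, 2), move(1)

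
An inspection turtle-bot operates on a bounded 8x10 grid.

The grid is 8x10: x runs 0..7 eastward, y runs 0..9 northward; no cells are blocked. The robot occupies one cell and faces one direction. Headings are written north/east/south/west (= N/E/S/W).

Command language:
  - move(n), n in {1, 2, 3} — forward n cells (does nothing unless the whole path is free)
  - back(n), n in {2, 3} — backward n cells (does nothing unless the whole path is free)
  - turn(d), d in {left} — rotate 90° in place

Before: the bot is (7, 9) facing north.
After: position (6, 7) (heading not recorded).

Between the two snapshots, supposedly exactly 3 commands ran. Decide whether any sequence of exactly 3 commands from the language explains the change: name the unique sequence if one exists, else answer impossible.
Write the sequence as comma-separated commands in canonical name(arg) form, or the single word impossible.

back(2), turn(left), move(1)

key: running move(1) before back(2) would end elsewhere — order is forced
start: (7, 9) facing north
step 1 (back(2)): (7, 7) facing north
step 2 (turn(left)): (7, 7) facing west
step 3 (move(1)): (6, 7) facing west
no rival 3-sequence matches.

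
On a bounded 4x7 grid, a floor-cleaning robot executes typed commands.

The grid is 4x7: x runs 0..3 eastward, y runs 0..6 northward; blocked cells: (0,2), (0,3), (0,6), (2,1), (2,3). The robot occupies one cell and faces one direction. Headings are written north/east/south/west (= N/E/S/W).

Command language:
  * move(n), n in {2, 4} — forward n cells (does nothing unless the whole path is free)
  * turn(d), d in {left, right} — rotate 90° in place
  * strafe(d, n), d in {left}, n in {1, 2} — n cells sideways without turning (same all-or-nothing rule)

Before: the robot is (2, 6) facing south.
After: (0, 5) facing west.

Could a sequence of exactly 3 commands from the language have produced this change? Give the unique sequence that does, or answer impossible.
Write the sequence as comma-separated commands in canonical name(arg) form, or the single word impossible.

key: cell and facing (now W) both changed — the 3 commands mix motion and turning
initial: (2, 6) facing south
step 1 (turn(right)): (2, 6) facing west
step 2 (strafe(left, 1)): (2, 5) facing west
step 3 (move(2)): (0, 5) facing west
no rival 3-sequence matches.

turn(right), strafe(left, 1), move(2)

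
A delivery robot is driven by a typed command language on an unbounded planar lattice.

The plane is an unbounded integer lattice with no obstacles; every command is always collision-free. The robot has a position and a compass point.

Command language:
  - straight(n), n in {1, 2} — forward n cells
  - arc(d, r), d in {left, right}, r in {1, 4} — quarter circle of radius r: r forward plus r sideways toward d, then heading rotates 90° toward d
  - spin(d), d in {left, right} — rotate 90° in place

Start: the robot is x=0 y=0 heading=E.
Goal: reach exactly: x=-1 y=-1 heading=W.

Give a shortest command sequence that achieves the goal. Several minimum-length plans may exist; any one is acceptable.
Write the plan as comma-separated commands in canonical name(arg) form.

t0: x=0 y=0 heading=E
step 1 (spin(right)): x=0 y=0 heading=S
step 2 (arc(right, 1)): x=-1 y=-1 heading=W
minimal: 2 command(s), checked below 2.

spin(right), arc(right, 1)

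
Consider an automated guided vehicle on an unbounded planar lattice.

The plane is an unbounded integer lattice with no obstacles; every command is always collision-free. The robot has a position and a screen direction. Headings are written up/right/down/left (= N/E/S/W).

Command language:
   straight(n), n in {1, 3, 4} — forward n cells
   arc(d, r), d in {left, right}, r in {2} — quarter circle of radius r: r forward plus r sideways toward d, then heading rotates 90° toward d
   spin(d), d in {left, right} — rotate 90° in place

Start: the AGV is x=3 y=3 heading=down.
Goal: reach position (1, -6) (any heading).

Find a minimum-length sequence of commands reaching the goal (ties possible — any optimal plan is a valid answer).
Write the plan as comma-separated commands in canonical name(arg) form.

straight(4), straight(3), arc(right, 2)

from: x=3 y=3 heading=down
[1] after straight(4): x=3 y=-1 heading=down
[2] after straight(3): x=3 y=-4 heading=down
[3] after arc(right, 2): x=1 y=-6 heading=left
no 2-step plan works, so 3 is optimal.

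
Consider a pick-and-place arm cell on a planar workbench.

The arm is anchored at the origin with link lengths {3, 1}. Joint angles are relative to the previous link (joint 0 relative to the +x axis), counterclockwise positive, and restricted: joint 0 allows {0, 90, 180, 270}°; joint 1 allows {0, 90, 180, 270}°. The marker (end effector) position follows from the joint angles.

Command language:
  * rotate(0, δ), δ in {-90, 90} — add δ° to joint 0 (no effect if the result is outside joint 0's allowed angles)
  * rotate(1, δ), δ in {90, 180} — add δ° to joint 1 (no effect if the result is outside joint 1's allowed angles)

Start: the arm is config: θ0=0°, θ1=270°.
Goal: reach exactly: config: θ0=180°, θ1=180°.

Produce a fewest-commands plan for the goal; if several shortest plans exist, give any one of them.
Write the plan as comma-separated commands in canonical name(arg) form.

t0: config: θ0=0°, θ1=270°
t=1 rotate(1, 180) ⇒ config: θ0=0°, θ1=90°
t=2 rotate(0, 90) ⇒ config: θ0=90°, θ1=90°
t=3 rotate(0, 90) ⇒ config: θ0=180°, θ1=90°
t=4 rotate(1, 90) ⇒ config: θ0=180°, θ1=180°
minimal: 4 command(s), checked below 4.

rotate(1, 180), rotate(0, 90), rotate(0, 90), rotate(1, 90)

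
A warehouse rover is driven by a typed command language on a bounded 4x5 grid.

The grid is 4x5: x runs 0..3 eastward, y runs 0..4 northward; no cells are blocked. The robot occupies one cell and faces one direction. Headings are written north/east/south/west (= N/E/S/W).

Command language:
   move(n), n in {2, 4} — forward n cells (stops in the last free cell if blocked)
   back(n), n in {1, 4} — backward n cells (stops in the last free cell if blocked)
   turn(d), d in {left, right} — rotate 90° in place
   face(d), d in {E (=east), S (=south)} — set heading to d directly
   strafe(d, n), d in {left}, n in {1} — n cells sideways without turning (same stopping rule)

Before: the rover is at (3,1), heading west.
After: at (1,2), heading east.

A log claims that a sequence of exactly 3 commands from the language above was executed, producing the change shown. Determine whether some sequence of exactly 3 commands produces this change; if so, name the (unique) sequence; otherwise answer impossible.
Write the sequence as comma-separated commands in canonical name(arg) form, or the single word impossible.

key: order matters: swapping move(2) and strafe(left, 1) lands elsewhere
begin: at (3,1), heading west
[1] after move(2): at (1,1), heading west
[2] after face(E): at (1,1), heading east
[3] after strafe(left, 1): at (1,2), heading east
uniquely the one of 729 3-step routes that fits.

move(2), face(E), strafe(left, 1)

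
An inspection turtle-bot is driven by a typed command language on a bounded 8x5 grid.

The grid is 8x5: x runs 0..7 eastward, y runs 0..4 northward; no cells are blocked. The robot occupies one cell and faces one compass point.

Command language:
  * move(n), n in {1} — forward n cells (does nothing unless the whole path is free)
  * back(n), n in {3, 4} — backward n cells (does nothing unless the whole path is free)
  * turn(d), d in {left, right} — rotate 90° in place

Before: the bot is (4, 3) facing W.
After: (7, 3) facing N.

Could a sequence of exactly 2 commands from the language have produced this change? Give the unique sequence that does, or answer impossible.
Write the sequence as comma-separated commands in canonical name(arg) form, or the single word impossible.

key: running turn(right) before back(3) would end elsewhere — order is forced
begin: (4, 3) facing W
step 1 (back(3)): (7, 3) facing W
step 2 (turn(right)): (7, 3) facing N
no rival 2-sequence matches.

back(3), turn(right)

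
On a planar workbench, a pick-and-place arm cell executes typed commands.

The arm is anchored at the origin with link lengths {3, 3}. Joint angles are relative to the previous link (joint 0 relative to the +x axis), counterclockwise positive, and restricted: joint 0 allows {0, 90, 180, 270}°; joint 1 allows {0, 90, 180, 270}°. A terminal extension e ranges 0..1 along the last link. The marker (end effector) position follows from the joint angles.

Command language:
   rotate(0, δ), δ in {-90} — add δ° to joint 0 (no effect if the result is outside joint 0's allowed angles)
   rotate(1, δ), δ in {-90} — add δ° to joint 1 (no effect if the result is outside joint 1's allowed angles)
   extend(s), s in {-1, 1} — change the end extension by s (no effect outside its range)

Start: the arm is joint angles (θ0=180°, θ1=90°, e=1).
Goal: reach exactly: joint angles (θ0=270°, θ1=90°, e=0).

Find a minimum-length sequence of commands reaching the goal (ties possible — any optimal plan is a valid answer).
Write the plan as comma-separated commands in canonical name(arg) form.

initial: joint angles (θ0=180°, θ1=90°, e=1)
1. rotate(0, -90) → joint angles (θ0=90°, θ1=90°, e=1)
2. rotate(0, -90) → joint angles (θ0=0°, θ1=90°, e=1)
3. rotate(0, -90) → joint angles (θ0=270°, θ1=90°, e=1)
4. extend(-1) → joint angles (θ0=270°, θ1=90°, e=0)
nothing shorter than 4 reaches the goal.

rotate(0, -90), rotate(0, -90), rotate(0, -90), extend(-1)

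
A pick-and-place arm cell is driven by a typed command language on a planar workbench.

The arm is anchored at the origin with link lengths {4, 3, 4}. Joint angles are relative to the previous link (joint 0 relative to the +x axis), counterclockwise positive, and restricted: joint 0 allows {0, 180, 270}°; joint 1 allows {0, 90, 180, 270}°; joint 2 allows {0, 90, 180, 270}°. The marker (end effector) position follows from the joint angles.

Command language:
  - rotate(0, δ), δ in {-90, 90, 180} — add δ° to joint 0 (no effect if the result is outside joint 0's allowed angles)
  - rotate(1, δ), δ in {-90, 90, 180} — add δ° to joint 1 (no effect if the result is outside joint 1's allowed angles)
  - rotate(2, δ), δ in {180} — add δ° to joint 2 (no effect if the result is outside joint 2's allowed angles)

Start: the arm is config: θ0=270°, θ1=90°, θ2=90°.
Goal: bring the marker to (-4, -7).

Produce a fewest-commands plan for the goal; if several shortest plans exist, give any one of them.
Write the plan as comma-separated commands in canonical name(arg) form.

t0: config: θ0=270°, θ1=90°, θ2=90°
t=1 rotate(2, 180) ⇒ config: θ0=270°, θ1=90°, θ2=270°
t=2 rotate(1, -90) ⇒ config: θ0=270°, θ1=0°, θ2=270°
no 1-step plan works, so 2 is optimal.

rotate(2, 180), rotate(1, -90)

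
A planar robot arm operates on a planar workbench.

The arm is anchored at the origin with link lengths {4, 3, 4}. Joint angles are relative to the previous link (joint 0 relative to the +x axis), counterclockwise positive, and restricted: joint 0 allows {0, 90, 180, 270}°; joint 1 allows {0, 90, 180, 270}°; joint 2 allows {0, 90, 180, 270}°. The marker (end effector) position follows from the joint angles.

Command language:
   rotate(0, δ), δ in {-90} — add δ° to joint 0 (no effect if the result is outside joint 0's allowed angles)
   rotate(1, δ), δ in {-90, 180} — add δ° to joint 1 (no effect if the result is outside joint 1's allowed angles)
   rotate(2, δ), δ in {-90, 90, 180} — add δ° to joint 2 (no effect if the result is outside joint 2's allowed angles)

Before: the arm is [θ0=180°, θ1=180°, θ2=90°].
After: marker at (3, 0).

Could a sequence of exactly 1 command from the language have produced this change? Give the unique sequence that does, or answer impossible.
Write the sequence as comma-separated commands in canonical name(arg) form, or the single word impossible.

rotate(2, -90)

initial: [θ0=180°, θ1=180°, θ2=90°]
1. rotate(2, -90) → [θ0=180°, θ1=180°, θ2=0°]
no rival 1-sequence matches.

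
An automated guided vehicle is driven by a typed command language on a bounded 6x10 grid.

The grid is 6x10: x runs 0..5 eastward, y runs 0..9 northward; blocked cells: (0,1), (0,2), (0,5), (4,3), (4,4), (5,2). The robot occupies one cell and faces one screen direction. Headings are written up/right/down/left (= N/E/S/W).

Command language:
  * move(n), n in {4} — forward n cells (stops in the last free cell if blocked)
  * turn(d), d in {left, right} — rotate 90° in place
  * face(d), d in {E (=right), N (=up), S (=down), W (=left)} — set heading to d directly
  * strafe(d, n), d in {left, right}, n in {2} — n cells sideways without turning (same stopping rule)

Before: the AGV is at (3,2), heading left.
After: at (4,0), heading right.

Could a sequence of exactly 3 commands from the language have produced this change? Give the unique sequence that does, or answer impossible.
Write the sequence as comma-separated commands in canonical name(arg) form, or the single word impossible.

key: move(4) is stopped early by the blocked cell at (5,2)
start: at (3,2), heading left
[1] after face(E): at (3,2), heading right
[2] after move(4): at (4,2), heading right
[3] after strafe(right, 2): at (4,0), heading right
no rival 3-sequence matches.

face(E), move(4), strafe(right, 2)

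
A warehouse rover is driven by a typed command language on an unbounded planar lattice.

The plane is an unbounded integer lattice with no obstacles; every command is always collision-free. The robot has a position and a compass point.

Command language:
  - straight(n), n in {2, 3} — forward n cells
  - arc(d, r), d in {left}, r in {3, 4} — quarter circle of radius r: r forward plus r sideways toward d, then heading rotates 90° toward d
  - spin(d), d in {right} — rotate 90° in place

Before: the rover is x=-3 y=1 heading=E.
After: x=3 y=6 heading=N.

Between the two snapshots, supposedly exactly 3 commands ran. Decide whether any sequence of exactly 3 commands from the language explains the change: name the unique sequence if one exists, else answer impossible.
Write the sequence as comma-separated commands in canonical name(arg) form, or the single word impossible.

key: position moved to (3,6) AND the heading swung to N — translation plus rotation needed
t0: x=-3 y=1 heading=E
t=1 straight(3) ⇒ x=0 y=1 heading=E
t=2 arc(left, 3) ⇒ x=3 y=4 heading=N
t=3 straight(2) ⇒ x=3 y=6 heading=N
no rival 3-sequence matches.

straight(3), arc(left, 3), straight(2)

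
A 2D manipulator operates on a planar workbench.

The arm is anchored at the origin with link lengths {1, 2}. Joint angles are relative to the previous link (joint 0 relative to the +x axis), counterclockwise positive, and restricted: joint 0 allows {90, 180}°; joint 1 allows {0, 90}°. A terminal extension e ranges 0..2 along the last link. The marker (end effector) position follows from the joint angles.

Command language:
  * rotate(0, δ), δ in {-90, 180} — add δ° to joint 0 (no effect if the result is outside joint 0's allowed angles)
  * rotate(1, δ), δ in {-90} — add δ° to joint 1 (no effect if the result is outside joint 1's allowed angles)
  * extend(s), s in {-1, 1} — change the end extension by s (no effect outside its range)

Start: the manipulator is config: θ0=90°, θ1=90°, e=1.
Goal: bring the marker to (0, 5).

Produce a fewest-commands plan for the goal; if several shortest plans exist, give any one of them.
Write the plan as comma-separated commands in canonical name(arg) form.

t0: config: θ0=90°, θ1=90°, e=1
[1] after rotate(1, -90): config: θ0=90°, θ1=0°, e=1
[2] after extend(1): config: θ0=90°, θ1=0°, e=2
no 1-step plan works, so 2 is optimal.

rotate(1, -90), extend(1)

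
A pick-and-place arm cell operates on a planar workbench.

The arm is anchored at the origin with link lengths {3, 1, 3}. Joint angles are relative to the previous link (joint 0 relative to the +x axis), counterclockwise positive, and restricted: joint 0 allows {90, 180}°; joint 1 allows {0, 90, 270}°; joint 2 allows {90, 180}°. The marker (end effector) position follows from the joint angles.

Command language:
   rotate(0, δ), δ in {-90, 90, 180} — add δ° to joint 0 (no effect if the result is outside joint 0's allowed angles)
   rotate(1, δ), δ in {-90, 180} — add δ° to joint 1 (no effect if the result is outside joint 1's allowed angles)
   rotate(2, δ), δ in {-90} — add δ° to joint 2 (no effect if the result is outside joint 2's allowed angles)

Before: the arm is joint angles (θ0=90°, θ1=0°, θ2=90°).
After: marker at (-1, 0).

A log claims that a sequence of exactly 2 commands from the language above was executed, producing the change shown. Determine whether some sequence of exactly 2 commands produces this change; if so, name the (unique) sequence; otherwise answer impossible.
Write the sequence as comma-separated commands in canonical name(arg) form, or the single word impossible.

rotate(1, -90), rotate(1, 180)

key: order matters: swapping rotate(1, -90) and rotate(1, 180) lands elsewhere
start: joint angles (θ0=90°, θ1=0°, θ2=90°)
[1] after rotate(1, -90): joint angles (θ0=90°, θ1=270°, θ2=90°)
[2] after rotate(1, 180): joint angles (θ0=90°, θ1=90°, θ2=90°)
no other 2-command option fits: unique.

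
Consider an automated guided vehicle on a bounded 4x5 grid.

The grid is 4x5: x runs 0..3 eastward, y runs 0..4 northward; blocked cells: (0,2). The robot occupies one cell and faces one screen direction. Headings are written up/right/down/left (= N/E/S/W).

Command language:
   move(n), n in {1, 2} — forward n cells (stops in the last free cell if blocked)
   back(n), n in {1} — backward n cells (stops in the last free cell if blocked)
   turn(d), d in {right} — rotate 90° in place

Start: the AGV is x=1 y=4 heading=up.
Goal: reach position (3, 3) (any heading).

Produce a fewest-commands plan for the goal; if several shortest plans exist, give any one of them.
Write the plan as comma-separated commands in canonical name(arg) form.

back(1), turn(right), move(2)

initial: x=1 y=4 heading=up
step 1 (back(1)): x=1 y=3 heading=up
step 2 (turn(right)): x=1 y=3 heading=right
step 3 (move(2)): x=3 y=3 heading=right
minimal: 3 command(s), checked below 3.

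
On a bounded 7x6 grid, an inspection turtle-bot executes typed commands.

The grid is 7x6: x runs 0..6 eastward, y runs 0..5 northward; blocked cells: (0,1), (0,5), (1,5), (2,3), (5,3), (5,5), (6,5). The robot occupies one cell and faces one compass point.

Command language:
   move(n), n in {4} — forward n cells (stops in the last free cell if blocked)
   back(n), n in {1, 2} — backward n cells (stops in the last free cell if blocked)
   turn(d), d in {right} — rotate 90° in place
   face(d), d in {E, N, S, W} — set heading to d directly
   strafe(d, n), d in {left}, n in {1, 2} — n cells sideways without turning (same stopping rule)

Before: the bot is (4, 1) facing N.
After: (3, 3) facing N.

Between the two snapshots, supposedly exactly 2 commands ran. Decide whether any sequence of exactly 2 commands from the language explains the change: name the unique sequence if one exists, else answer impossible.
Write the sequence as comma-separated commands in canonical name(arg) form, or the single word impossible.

no 2-step route produces this change.

impossible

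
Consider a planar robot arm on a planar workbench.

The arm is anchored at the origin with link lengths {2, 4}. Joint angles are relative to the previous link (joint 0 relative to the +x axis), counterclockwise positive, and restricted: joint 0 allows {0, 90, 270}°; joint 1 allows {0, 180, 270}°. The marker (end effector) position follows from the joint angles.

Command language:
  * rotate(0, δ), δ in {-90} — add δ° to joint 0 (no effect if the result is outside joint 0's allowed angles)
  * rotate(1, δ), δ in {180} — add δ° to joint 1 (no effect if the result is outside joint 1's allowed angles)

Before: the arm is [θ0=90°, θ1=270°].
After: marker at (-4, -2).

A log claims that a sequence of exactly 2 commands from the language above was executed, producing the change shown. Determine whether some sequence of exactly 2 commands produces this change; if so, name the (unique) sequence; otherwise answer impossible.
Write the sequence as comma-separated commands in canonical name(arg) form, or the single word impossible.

rotate(0, -90), rotate(0, -90)

start: [θ0=90°, θ1=270°]
step 1 (rotate(0, -90)): [θ0=0°, θ1=270°]
step 2 (rotate(0, -90)): [θ0=270°, θ1=270°]
uniquely the one of 4 2-step routes that fits.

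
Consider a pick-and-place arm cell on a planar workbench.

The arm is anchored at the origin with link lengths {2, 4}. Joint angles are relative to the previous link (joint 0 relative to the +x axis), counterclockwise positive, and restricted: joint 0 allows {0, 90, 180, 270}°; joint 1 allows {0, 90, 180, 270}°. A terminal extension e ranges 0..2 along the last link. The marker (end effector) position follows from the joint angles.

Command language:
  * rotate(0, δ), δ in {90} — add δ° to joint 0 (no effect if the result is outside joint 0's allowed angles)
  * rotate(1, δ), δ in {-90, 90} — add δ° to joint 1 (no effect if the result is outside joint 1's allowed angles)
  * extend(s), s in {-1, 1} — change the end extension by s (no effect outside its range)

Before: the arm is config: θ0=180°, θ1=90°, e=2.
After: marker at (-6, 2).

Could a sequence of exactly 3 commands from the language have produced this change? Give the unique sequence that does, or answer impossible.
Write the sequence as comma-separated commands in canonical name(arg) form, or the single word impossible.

t0: config: θ0=180°, θ1=90°, e=2
1. rotate(0, 90) → config: θ0=270°, θ1=90°, e=2
2. rotate(0, 90) → config: θ0=0°, θ1=90°, e=2
3. rotate(0, 90) → config: θ0=90°, θ1=90°, e=2
uniquely the one of 125 3-step routes that fits.

rotate(0, 90), rotate(0, 90), rotate(0, 90)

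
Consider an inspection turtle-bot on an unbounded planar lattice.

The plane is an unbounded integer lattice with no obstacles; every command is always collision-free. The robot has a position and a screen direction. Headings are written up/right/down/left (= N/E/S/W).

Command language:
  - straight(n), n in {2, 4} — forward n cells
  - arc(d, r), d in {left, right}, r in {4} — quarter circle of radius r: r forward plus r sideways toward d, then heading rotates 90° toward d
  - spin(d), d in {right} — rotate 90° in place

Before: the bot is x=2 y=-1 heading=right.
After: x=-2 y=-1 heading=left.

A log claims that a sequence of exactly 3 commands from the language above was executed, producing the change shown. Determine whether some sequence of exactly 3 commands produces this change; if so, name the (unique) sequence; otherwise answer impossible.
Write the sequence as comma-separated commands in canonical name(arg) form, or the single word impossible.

spin(right), spin(right), straight(4)

key: position moved to (-2,-1) AND the heading swung to W — translation plus rotation needed
t0: x=2 y=-1 heading=right
t=1 spin(right) ⇒ x=2 y=-1 heading=down
t=2 spin(right) ⇒ x=2 y=-1 heading=left
t=3 straight(4) ⇒ x=-2 y=-1 heading=left
uniquely the one of 125 3-step routes that fits.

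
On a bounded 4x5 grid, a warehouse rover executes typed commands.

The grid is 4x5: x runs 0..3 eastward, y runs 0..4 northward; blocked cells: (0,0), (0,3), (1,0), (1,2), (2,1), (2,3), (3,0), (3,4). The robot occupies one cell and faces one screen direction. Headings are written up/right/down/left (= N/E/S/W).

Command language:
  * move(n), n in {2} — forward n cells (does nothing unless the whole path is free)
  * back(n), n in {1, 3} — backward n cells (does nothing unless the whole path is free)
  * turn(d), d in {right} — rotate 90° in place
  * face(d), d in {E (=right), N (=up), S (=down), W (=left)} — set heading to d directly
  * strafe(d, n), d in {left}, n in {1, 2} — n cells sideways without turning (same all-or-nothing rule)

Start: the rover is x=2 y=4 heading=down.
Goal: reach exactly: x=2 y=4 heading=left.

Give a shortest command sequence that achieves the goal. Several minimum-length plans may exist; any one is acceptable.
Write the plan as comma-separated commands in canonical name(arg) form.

turn(right)

start: x=2 y=4 heading=down
[1] after turn(right): x=2 y=4 heading=left
shorter routes all fall short; 1 is best.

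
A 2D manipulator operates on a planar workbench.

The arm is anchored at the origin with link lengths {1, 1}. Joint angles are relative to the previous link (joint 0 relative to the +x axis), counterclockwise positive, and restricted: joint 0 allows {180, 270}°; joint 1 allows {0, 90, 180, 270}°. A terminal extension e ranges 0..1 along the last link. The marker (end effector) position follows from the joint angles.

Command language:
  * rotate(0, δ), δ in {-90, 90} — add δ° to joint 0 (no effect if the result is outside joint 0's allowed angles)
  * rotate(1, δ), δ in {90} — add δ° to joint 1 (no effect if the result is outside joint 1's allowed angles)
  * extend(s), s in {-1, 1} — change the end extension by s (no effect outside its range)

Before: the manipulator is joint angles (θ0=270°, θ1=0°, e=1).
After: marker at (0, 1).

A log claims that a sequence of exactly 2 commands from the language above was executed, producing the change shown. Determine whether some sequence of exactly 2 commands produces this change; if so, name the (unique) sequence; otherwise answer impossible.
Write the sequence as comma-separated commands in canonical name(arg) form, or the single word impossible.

rotate(1, 90), rotate(1, 90)

initial: joint angles (θ0=270°, θ1=0°, e=1)
[1] after rotate(1, 90): joint angles (θ0=270°, θ1=90°, e=1)
[2] after rotate(1, 90): joint angles (θ0=270°, θ1=180°, e=1)
no rival 2-sequence matches.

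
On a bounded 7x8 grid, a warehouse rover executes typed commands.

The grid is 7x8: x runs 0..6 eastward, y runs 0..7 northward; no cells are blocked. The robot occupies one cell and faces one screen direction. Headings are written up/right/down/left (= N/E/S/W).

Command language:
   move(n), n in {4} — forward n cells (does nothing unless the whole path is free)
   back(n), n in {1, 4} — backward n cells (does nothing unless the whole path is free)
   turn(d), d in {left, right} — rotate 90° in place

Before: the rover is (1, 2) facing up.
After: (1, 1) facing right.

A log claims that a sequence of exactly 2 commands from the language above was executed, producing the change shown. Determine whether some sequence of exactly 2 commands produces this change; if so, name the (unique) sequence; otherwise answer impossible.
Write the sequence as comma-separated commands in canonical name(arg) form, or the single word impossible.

key: position moved to (1,1) AND the heading swung to E — translation plus rotation needed
initial: (1, 2) facing up
[1] after back(1): (1, 1) facing up
[2] after turn(right): (1, 1) facing right
all 25 alternatives checked — unique.

back(1), turn(right)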